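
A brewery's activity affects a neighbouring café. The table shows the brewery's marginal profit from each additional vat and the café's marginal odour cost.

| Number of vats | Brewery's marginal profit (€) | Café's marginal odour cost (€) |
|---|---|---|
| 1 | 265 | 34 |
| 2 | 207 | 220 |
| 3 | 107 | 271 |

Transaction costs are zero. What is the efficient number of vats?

Bargaining reaches the level where marginal profit last exceeds marginal odour cost.
That holds through level 1 (265 ≥ 34) but not at 2 (207 < 220).

1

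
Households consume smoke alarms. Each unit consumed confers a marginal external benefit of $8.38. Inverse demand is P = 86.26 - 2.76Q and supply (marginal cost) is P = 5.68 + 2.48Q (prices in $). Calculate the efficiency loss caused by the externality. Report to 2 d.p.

DWL = $6.70

Market equilibrium (private): 5.68 + 2.48Q = 86.26 - 2.76Q → Q_m = 15.3779.
Social marginal benefit = demand + MEB = 94.64 - 2.76Q.
Set SMB = MC: 94.64 - 2.76Q = 5.68 + 2.48Q → Q* = 16.9771.
The loss is the area between SMB and MC from Q* to Q_m; with linear curves that's a triangle of height MEB(Q_m).
DWL = ½ × 1.5992 × 8.3800 = 6.7006.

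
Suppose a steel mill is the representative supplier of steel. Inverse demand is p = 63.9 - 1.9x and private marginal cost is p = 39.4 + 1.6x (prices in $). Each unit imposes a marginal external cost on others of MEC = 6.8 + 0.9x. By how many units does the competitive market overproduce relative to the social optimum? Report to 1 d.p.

3.0 units

Market equilibrium (private): 39.4 + 1.6x = 63.9 - 1.9x → x_m = 7.0000.
Social marginal cost = private MC + MEC = 46.2 + 2.5x.
Set SMC = demand: 46.2 + 2.5x = 63.9 - 1.9x → x* = 4.0227.
Gap = |7.0000 − 4.0227| = 2.9773.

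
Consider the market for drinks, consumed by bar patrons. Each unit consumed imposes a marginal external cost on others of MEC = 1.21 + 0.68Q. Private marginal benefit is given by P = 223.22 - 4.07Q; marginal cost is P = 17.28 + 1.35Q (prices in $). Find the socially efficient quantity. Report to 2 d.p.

Social marginal benefit = demand − MEC = 222.01 - 4.75Q.
Set SMB = MC: 222.01 - 4.75Q = 17.28 + 1.35Q → Q* = 33.5623.

Q* = 33.56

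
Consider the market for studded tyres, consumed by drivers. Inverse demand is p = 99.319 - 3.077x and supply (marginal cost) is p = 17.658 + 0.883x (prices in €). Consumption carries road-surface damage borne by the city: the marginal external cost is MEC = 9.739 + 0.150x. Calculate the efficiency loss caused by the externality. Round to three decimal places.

DWL = €20.032

Market equilibrium (private): 17.658 + 0.883x = 99.319 - 3.077x → x_m = 20.6215.
Social marginal benefit = demand − MEC = 89.580 - 3.227x.
Set SMB = MC: 89.580 - 3.227x = 17.658 + 0.883x → x* = 17.4993.
Between x* and x_m the wedge MC − SMB runs linearly from 0 to MEC(x_m), so the loss is a triangle.
DWL = ½ × 3.1222 × 12.8322 = 20.0323.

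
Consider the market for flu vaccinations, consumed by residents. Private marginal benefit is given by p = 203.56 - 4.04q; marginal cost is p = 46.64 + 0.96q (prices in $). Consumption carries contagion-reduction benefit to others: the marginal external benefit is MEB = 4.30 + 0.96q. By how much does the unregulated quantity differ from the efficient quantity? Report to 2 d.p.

Market equilibrium (private): 46.64 + 0.96q = 203.56 - 4.04q → q_m = 31.3840.
Social marginal benefit = demand + MEB = 207.86 - 3.08q.
Set SMB = MC: 207.86 - 3.08q = 46.64 + 0.96q → q* = 39.9059.
Gap = |31.3840 − 39.9059| = 8.5219.

8.52 units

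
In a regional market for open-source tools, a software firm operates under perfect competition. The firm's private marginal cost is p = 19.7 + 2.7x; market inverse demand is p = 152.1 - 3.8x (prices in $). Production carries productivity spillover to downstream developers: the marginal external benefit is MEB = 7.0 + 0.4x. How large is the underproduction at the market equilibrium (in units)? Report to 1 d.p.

2.5 units

Market equilibrium (private): 19.7 + 2.7x = 152.1 - 3.8x → x_m = 20.3692.
Social marginal cost = private MC − MEB = 12.7 + 2.3x.
Set SMC = demand: 12.7 + 2.3x = 152.1 - 3.8x → x* = 22.8525.
Gap = |20.3692 − 22.8525| = 2.4833.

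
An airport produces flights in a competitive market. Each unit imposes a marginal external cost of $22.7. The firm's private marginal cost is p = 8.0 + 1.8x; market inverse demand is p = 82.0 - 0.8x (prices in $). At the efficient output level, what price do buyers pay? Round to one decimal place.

Social marginal cost = private MC + MEC = 30.7 + 1.8x.
Set SMC = demand: 30.7 + 1.8x = 82.0 - 0.8x → x* = 19.7308.
Consumer price on the demand curve at x*: 82.0 − 0.8×19.7308 = 66.2154.

P = $66.2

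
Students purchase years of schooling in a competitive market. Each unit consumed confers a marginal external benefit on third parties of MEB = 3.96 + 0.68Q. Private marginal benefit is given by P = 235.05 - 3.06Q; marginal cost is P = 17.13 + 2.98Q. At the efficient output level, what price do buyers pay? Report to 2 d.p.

Social marginal benefit = demand + MEB = 239.01 - 2.38Q.
Set SMB = MC: 239.01 - 2.38Q = 17.13 + 2.98Q → Q* = 41.3955.
Consumer price on the demand curve at Q*: 235.05 − 3.06×41.3955 = 108.3798.

P = 108.38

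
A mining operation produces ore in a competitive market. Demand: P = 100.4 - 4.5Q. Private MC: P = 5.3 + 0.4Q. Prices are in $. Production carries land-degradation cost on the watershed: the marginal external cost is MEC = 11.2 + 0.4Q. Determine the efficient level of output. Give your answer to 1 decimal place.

Q* = 15.8

Social marginal cost = private MC + MEC = 16.5 + 0.8Q.
Set SMC = demand: 16.5 + 0.8Q = 100.4 - 4.5Q → Q* = 15.8302.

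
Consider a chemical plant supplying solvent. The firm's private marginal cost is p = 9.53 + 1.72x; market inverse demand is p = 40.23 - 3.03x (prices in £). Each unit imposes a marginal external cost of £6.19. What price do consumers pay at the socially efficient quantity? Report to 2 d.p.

Social marginal cost = private MC + MEC = 15.72 + 1.72x.
Set SMC = demand: 15.72 + 1.72x = 40.23 - 3.03x → x* = 5.1600.
Consumer price on the demand curve at x*: 40.23 − 3.03×5.1600 = 24.5952.

P = £24.60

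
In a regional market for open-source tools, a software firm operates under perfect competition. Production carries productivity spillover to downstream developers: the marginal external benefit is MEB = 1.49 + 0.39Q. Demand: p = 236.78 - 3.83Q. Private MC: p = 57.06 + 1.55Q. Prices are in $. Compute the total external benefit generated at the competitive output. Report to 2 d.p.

$267.38

Market equilibrium (private): 57.06 + 1.55Q = 236.78 - 3.83Q → Q_m = 33.4052.
Total external benefit = ∫₀^{Q_m} (1.49 + 0.39Q) dQ = 1.49×33.4052 + ½×0.39×33.4052² = 267.3757.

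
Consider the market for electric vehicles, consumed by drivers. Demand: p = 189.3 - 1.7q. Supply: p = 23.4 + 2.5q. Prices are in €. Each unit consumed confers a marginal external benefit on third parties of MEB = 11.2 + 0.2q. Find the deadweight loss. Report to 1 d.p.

Market equilibrium (private): 23.4 + 2.5q = 189.3 - 1.7q → q_m = 39.5000.
Social marginal benefit = demand + MEB = 200.5 - 1.5q.
Set SMB = MC: 200.5 - 1.5q = 23.4 + 2.5q → q* = 44.2750.
Height of the DWL triangle at q_m is SMB(q_m) − MC(q_m) = MEB(q_m) = 19.1000.
DWL = ½ × 4.7750 × 19.1000 = 45.6013.

DWL = €45.6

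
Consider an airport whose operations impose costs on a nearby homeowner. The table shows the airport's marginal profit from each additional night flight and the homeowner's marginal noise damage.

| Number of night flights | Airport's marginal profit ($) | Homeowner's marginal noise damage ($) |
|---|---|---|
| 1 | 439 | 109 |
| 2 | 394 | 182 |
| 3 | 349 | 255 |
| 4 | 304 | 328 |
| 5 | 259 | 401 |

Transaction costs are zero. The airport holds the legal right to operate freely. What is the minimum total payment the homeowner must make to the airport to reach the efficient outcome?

Left alone the airport would choose level 5 (marginal profit stays positive).
Efficient level: k* = 3 (marginal profit ≥ marginal noise damage through 3).
The homeowner must at least cover the airport's forgone profit from cutting 5→3: 304 + 259 = 563.

$563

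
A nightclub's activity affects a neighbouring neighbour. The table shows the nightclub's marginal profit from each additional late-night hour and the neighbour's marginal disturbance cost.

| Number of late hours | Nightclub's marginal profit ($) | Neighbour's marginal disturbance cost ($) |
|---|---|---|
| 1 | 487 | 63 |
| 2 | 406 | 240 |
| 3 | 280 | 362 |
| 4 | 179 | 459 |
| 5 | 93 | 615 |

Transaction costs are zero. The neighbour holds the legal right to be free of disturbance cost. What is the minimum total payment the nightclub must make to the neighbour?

$303

Efficient level: marginal profit ≥ marginal disturbance cost through level 2, so k* = 2.
With the neighbour holding the right, the nightclub must at least compensate total damage at k*: 63 + 240 = 303.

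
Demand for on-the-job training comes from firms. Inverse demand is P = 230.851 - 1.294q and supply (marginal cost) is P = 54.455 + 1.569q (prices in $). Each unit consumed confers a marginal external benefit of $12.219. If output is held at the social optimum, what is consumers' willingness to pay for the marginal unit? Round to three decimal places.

P = $145.602

Social marginal benefit = demand + MEB = 243.070 - 1.294q.
Set SMB = MC: 243.070 - 1.294q = 54.455 + 1.569q → q* = 65.8802.
Consumer price on the demand curve at q*: 230.851 − 1.294×65.8802 = 145.6020.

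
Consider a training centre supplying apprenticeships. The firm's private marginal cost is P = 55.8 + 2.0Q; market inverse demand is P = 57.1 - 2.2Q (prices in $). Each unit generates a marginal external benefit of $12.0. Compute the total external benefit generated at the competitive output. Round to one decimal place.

Market equilibrium (private): 55.8 + 2.0Q = 57.1 - 2.2Q → Q_m = 0.3095.
Total external benefit = MEB × Q_m = 12.0 × 0.3095 = 3.7140.

$3.7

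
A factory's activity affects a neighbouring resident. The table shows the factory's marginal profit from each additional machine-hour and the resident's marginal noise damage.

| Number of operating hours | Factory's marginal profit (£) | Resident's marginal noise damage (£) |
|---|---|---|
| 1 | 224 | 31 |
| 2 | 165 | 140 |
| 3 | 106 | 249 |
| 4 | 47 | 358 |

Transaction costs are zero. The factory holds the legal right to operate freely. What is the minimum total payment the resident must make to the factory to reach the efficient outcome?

Left alone the factory would choose level 4 (marginal profit stays positive).
Efficient level: k* = 2 (marginal profit ≥ marginal noise damage through 2).
The resident must at least cover the factory's forgone profit from cutting 4→2: 106 + 47 = 153.

£153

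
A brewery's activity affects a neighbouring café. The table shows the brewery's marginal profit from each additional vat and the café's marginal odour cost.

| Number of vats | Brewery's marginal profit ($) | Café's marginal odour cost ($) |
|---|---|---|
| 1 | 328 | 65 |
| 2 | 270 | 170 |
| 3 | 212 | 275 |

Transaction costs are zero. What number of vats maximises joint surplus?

Bargaining reaches the level where marginal profit last exceeds marginal odour cost.
That holds through level 2 (270 ≥ 170) but not at 3 (212 < 275).

2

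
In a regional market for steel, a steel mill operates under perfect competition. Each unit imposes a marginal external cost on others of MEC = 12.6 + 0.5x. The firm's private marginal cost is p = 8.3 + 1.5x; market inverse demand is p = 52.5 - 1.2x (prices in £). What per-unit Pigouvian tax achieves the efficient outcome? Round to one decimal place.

Social marginal cost = private MC + MEC = 20.9 + 2.0x.
Set SMC = demand: 20.9 + 2.0x = 52.5 - 1.2x → x* = 9.8750.
The Pigouvian tax equals MEC at x*: 12.6 + 0.5×9.8750 = 17.5375.

tax = £17.5 per unit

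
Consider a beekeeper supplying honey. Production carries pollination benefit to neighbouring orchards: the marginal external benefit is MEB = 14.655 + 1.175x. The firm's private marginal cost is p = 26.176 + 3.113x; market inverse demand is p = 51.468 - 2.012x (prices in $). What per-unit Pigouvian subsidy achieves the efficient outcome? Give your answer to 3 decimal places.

subsidy = $26.538 per unit

Social marginal cost = private MC − MEB = 11.521 + 1.938x.
Set SMC = demand: 11.521 + 1.938x = 51.468 - 2.012x → x* = 10.1132.
The Pigouvian subsidy equals MEB at x*: 14.655 + 1.175×10.1132 = 26.5380.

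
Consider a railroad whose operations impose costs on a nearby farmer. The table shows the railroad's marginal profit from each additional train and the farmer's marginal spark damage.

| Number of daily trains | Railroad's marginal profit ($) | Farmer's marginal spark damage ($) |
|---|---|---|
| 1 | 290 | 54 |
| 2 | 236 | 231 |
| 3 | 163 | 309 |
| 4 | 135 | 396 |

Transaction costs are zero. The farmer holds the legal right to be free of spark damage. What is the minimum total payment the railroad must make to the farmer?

$285

Efficient level: marginal profit ≥ marginal spark damage through level 2, so k* = 2.
With the farmer holding the right, the railroad must at least compensate total damage at k*: 54 + 231 = 285.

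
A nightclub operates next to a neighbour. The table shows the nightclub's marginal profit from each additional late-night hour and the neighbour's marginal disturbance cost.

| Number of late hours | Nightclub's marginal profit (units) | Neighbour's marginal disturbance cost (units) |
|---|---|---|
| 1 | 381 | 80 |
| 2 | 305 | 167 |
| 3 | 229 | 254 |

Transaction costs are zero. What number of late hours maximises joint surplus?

Bargaining reaches the level where marginal profit last exceeds marginal disturbance cost.
That holds through level 2 (305 ≥ 167) but not at 3 (229 < 254).

2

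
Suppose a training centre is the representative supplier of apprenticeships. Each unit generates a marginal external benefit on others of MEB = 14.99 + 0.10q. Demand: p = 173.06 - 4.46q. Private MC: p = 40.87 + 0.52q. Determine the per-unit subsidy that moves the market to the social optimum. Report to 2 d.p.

Social marginal cost = private MC − MEB = 25.88 + 0.42q.
Set SMC = demand: 25.88 + 0.42q = 173.06 - 4.46q → q* = 30.1598.
The Pigouvian subsidy equals MEB at q*: 14.99 + 0.10×30.1598 = 18.0060.

subsidy = 18.01 per unit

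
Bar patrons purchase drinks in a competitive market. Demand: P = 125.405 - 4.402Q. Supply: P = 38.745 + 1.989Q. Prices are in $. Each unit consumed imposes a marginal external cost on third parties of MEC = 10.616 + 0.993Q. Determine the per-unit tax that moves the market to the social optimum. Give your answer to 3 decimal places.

tax = $20.842 per unit

Social marginal benefit = demand − MEC = 114.789 - 5.395Q.
Set SMB = MC: 114.789 - 5.395Q = 38.745 + 1.989Q → Q* = 10.2985.
The Pigouvian tax equals MEC at Q*: 10.616 + 0.993×10.2985 = 20.8424.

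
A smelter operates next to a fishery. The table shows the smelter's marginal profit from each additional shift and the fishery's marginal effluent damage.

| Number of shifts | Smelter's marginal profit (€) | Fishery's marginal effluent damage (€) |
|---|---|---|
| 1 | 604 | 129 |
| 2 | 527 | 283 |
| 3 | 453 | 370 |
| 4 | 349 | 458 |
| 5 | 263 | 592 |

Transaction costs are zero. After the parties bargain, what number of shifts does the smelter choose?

Bargaining reaches the level where marginal profit last exceeds marginal effluent damage.
That holds through level 3 (453 ≥ 370) but not at 4 (349 < 458).

3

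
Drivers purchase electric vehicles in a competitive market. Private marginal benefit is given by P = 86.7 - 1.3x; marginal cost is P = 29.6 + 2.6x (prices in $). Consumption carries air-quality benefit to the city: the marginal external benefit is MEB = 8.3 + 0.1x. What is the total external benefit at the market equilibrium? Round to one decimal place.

$132.2

Market equilibrium (private): 29.6 + 2.6x = 86.7 - 1.3x → x_m = 14.6410.
Total external benefit = ∫₀^{x_m} (8.3 + 0.1x) dx = 8.3×14.6410 + ½×0.1×14.6410² = 132.2382.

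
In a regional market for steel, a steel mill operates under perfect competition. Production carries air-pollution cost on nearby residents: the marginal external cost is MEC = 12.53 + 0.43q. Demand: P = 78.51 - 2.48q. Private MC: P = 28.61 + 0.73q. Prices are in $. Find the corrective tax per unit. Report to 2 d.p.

Social marginal cost = private MC + MEC = 41.14 + 1.16q.
Set SMC = demand: 41.14 + 1.16q = 78.51 - 2.48q → q* = 10.2665.
The Pigouvian tax equals MEC at q*: 12.53 + 0.43×10.2665 = 16.9446.

tax = $16.94 per unit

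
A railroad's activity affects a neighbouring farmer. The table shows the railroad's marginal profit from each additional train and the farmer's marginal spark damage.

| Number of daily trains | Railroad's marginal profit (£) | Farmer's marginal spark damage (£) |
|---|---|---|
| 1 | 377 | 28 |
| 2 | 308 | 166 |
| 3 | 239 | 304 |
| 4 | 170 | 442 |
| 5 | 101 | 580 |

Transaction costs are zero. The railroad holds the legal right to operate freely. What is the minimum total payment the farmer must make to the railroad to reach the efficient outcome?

Left alone the railroad would choose level 5 (marginal profit stays positive).
Efficient level: k* = 2 (marginal profit ≥ marginal spark damage through 2).
The farmer must at least cover the railroad's forgone profit from cutting 5→2: 239 + 170 + 101 = 510.

£510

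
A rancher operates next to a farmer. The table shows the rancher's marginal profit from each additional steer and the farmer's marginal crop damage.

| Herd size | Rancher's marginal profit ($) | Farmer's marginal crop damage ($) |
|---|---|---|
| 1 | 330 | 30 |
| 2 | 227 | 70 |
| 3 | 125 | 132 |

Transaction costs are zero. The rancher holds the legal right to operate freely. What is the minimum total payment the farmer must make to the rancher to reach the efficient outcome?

$125

Left alone the rancher would choose level 3 (marginal profit stays positive).
Efficient level: k* = 2 (marginal profit ≥ marginal crop damage through 2).
The farmer must at least cover the rancher's forgone profit from cutting 3→2: 125 = 125.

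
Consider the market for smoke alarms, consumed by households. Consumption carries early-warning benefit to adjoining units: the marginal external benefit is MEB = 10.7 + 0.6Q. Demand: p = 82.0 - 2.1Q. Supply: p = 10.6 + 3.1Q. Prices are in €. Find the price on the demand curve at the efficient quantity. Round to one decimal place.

Social marginal benefit = demand + MEB = 92.7 - 1.5Q.
Set SMB = MC: 92.7 - 1.5Q = 10.6 + 3.1Q → Q* = 17.8478.
Consumer price on the demand curve at Q*: 82.0 − 2.1×17.8478 = 44.5196.

P = €44.5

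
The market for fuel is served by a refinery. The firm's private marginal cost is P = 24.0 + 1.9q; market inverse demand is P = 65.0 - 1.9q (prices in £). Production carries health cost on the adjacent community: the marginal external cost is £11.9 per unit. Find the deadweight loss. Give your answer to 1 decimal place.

DWL = £18.6

Market equilibrium (private): 24.0 + 1.9q = 65.0 - 1.9q → q_m = 10.7895.
Social marginal cost = private MC + MEC = 35.9 + 1.9q.
Set SMC = demand: 35.9 + 1.9q = 65.0 - 1.9q → q* = 7.6579.
The welfare-loss triangle has base |q_m − q*| and height MEC(q_m) (the vertical gap between SMC and demand is zero at q* and MEC at q_m).
DWL = ½ × 3.1316 × 11.9000 = 18.6330.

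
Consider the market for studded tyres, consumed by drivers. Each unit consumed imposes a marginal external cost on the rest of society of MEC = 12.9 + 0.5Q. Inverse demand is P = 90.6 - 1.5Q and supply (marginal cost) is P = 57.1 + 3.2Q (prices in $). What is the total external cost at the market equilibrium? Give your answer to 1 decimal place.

Market equilibrium (private): 57.1 + 3.2Q = 90.6 - 1.5Q → Q_m = 7.1277.
Total external cost = ∫₀^{Q_m} (12.9 + 0.5Q) dQ = 12.9×7.1277 + ½×0.5×7.1277² = 104.6484.

$104.6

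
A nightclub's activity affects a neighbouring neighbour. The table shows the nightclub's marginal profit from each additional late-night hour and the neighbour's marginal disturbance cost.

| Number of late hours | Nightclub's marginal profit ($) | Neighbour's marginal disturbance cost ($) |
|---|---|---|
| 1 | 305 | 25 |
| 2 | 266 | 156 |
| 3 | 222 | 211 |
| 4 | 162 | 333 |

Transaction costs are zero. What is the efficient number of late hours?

3

Bargaining reaches the level where marginal profit last exceeds marginal disturbance cost.
That holds through level 3 (222 ≥ 211) but not at 4 (162 < 333).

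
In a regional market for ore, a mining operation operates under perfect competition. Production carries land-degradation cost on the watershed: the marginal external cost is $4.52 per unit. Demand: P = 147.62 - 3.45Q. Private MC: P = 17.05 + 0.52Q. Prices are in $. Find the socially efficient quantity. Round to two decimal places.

Q* = 31.75

Social marginal cost = private MC + MEC = 21.57 + 0.52Q.
Set SMC = demand: 21.57 + 0.52Q = 147.62 - 3.45Q → Q* = 31.7506.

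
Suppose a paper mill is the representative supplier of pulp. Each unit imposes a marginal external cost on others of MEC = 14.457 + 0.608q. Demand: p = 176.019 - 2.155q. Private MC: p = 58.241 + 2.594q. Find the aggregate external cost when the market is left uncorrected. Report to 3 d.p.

Market equilibrium (private): 58.241 + 2.594q = 176.019 - 2.155q → q_m = 24.8006.
Total external cost = ∫₀^{q_m} (14.457 + 0.608q) dq = 14.457×24.8006 + ½×0.608×24.8006² = 545.5235.

545.523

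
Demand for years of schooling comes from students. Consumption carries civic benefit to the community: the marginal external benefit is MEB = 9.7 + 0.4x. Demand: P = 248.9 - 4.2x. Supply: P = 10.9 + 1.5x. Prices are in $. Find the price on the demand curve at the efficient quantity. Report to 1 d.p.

Social marginal benefit = demand + MEB = 258.6 - 3.8x.
Set SMB = MC: 258.6 - 3.8x = 10.9 + 1.5x → x* = 46.7358.
Consumer price on the demand curve at x*: 248.9 − 4.2×46.7358 = 52.6096.

P = $52.6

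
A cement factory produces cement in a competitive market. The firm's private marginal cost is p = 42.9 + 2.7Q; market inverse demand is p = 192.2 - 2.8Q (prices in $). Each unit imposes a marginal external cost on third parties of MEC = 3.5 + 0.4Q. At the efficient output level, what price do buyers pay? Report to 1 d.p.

P = $123.0

Social marginal cost = private MC + MEC = 46.4 + 3.1Q.
Set SMC = demand: 46.4 + 3.1Q = 192.2 - 2.8Q → Q* = 24.7119.
Consumer price on the demand curve at Q*: 192.2 − 2.8×24.7119 = 123.0067.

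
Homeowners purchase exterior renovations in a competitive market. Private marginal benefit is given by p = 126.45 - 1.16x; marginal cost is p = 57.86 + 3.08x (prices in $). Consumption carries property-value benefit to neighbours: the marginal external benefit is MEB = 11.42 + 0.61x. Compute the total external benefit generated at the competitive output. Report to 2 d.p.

$264.56

Market equilibrium (private): 57.86 + 3.08x = 126.45 - 1.16x → x_m = 16.1769.
Total external benefit = ∫₀^{x_m} (11.42 + 0.61x) dx = 11.42×16.1769 + ½×0.61×16.1769² = 264.5563.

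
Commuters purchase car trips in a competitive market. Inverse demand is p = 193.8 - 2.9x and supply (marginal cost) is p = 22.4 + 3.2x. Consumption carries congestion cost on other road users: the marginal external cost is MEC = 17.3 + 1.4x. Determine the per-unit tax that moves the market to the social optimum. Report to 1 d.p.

tax = 46.1 per unit

Social marginal benefit = demand − MEC = 176.5 - 4.3x.
Set SMB = MC: 176.5 - 4.3x = 22.4 + 3.2x → x* = 20.5467.
The Pigouvian tax equals MEC at x*: 17.3 + 1.4×20.5467 = 46.0654.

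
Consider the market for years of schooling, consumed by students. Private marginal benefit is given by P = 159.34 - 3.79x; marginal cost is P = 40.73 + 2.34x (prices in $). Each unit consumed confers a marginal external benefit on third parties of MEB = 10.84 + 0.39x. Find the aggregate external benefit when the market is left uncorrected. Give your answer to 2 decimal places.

Market equilibrium (private): 40.73 + 2.34x = 159.34 - 3.79x → x_m = 19.3491.
Total external benefit = ∫₀^{x_m} (10.84 + 0.39x) dx = 10.84×19.3491 + ½×0.39×19.3491² = 282.7498.

$282.75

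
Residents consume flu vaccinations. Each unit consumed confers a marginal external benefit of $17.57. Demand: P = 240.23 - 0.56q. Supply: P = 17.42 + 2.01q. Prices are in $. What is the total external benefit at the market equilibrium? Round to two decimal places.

Market equilibrium (private): 17.42 + 2.01q = 240.23 - 0.56q → q_m = 86.6965.
Total external benefit = MEB × q_m = 17.57 × 86.6965 = 1523.2575.

$1523.26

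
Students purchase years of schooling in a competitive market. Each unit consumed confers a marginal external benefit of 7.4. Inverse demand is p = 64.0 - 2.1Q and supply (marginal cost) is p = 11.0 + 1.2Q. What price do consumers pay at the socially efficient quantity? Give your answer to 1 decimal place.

Social marginal benefit = demand + MEB = 71.4 - 2.1Q.
Set SMB = MC: 71.4 - 2.1Q = 11.0 + 1.2Q → Q* = 18.3030.
Consumer price on the demand curve at Q*: 64.0 − 2.1×18.3030 = 25.5637.

P = 25.6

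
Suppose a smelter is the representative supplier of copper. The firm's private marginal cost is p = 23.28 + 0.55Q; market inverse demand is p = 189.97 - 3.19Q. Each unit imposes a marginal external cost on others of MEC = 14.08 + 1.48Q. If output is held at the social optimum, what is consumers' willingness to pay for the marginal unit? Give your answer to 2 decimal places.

Social marginal cost = private MC + MEC = 37.36 + 2.03Q.
Set SMC = demand: 37.36 + 2.03Q = 189.97 - 3.19Q → Q* = 29.2356.
Consumer price on the demand curve at Q*: 189.97 − 3.19×29.2356 = 96.7084.

P = 96.71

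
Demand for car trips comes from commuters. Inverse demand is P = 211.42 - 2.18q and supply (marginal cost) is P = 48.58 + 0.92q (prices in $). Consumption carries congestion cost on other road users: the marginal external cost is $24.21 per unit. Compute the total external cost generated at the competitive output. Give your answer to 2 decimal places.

Market equilibrium (private): 48.58 + 0.92q = 211.42 - 2.18q → q_m = 52.5290.
Total external cost = MEC × q_m = 24.21 × 52.5290 = 1271.7271.

$1271.73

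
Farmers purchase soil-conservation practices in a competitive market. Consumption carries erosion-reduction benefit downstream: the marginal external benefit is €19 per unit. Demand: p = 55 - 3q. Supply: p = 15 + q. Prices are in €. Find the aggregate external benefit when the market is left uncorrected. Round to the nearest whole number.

Market equilibrium (private): 15 + q = 55 - 3q → q_m = 10.0000.
Total external benefit = MEB × q_m = 19 × 10.0000 = 190.0000.

€190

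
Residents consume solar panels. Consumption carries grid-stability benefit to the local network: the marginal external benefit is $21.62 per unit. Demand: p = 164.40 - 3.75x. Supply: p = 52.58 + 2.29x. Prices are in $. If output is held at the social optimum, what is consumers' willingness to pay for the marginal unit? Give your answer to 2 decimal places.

Social marginal benefit = demand + MEB = 186.02 - 3.75x.
Set SMB = MC: 186.02 - 3.75x = 52.58 + 2.29x → x* = 22.0927.
Consumer price on the demand curve at x*: 164.40 − 3.75×22.0927 = 81.5524.

P = $81.55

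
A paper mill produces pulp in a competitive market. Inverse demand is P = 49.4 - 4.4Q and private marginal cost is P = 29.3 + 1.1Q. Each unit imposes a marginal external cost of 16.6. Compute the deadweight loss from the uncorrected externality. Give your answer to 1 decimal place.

Market equilibrium (private): 29.3 + 1.1Q = 49.4 - 4.4Q → Q_m = 3.6545.
Social marginal cost = private MC + MEC = 45.9 + 1.1Q.
Set SMC = demand: 45.9 + 1.1Q = 49.4 - 4.4Q → Q* = 0.6364.
Height of the DWL triangle at Q_m is SMC(Q_m) − demand(Q_m) = MEC(Q_m) = 16.6000.
DWL = ½ × 3.0181 × 16.6000 = 25.0502.

DWL = 25.1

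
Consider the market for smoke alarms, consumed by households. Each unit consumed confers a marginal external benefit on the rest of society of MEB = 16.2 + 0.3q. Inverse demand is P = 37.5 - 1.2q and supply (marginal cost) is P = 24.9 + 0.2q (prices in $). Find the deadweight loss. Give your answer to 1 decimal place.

DWL = $162.4

Market equilibrium (private): 24.9 + 0.2q = 37.5 - 1.2q → q_m = 9.0000.
Social marginal benefit = demand + MEB = 53.7 - 0.9q.
Set SMB = MC: 53.7 - 0.9q = 24.9 + 0.2q → q* = 26.1818.
Between q* and q_m the wedge SMB − MC runs linearly from 0 to MEB(q_m), so the loss is a triangle.
DWL = ½ × 17.1818 × 18.9000 = 162.3680.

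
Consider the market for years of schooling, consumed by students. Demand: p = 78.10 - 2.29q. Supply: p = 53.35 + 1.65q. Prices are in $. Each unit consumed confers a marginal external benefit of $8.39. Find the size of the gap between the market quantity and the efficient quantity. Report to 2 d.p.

Market equilibrium (private): 53.35 + 1.65q = 78.10 - 2.29q → q_m = 6.2817.
Social marginal benefit = demand + MEB = 86.49 - 2.29q.
Set SMB = MC: 86.49 - 2.29q = 53.35 + 1.65q → q* = 8.4112.
Gap = |6.2817 − 8.4112| = 2.1295.

2.13 units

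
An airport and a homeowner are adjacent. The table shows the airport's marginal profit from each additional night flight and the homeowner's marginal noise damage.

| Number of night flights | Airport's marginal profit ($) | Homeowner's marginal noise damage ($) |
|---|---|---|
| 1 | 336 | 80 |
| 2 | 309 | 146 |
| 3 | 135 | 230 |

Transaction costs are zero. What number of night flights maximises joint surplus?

Bargaining reaches the level where marginal profit last exceeds marginal noise damage.
That holds through level 2 (309 ≥ 146) but not at 3 (135 < 230).

2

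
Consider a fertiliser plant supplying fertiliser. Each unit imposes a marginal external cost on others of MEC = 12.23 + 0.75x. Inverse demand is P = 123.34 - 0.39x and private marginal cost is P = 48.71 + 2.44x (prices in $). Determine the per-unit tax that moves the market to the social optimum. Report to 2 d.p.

tax = $25.30 per unit

Social marginal cost = private MC + MEC = 60.94 + 3.19x.
Set SMC = demand: 60.94 + 3.19x = 123.34 - 0.39x → x* = 17.4302.
The Pigouvian tax equals MEC at x*: 12.23 + 0.75×17.4302 = 25.3027.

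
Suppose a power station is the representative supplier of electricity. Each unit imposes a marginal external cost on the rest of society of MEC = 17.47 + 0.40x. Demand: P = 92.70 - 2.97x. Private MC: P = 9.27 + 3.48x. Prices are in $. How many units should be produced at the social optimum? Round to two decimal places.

x* = 9.63

Social marginal cost = private MC + MEC = 26.74 + 3.88x.
Set SMC = demand: 26.74 + 3.88x = 92.70 - 2.97x → x* = 9.6292.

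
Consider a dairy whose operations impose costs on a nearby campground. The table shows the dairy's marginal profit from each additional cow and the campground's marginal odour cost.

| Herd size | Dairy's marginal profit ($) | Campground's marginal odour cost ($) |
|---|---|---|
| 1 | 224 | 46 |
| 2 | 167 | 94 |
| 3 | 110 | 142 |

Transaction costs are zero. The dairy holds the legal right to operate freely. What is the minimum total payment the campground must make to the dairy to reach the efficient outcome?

Left alone the dairy would choose level 3 (marginal profit stays positive).
Efficient level: k* = 2 (marginal profit ≥ marginal odour cost through 2).
The campground must at least cover the dairy's forgone profit from cutting 3→2: 110 = 110.

$110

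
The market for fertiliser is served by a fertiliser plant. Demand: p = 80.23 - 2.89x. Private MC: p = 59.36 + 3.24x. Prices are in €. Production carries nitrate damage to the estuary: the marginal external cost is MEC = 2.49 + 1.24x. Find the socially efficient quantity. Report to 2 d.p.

x* = 2.49

Social marginal cost = private MC + MEC = 61.85 + 4.48x.
Set SMC = demand: 61.85 + 4.48x = 80.23 - 2.89x → x* = 2.4939.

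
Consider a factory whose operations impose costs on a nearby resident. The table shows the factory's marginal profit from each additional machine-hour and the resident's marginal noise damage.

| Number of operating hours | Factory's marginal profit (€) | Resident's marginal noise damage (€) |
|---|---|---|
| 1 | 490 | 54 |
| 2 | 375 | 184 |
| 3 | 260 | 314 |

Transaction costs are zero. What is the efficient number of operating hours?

2

Bargaining reaches the level where marginal profit last exceeds marginal noise damage.
That holds through level 2 (375 ≥ 184) but not at 3 (260 < 314).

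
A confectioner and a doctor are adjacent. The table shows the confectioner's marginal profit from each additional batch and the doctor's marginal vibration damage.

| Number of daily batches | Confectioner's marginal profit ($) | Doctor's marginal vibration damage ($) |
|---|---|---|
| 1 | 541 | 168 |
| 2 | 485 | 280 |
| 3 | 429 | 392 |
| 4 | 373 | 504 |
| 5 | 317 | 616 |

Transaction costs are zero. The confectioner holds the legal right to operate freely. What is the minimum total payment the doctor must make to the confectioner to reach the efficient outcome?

$690

Left alone the confectioner would choose level 5 (marginal profit stays positive).
Efficient level: k* = 3 (marginal profit ≥ marginal vibration damage through 3).
The doctor must at least cover the confectioner's forgone profit from cutting 5→3: 373 + 317 = 690.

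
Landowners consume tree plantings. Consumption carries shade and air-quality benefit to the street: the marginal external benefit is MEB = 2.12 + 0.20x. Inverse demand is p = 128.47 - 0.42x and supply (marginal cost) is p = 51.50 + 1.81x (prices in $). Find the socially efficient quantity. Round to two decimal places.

Social marginal benefit = demand + MEB = 130.59 - 0.22x.
Set SMB = MC: 130.59 - 0.22x = 51.50 + 1.81x → x* = 38.9606.

x* = 38.96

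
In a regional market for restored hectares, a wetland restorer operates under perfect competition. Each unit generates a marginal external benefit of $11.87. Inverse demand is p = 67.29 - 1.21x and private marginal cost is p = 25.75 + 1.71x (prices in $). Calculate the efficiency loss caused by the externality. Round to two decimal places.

Market equilibrium (private): 25.75 + 1.71x = 67.29 - 1.21x → x_m = 14.2260.
Social marginal cost = private MC − MEB = 13.88 + 1.71x.
Set SMC = demand: 13.88 + 1.71x = 67.29 - 1.21x → x* = 18.2911.
The loss is the area between SMC and demand from x* to x_m; with linear curves that's a triangle of height MEB(x_m).
DWL = ½ × 4.0651 × 11.8700 = 24.1264.

DWL = $24.13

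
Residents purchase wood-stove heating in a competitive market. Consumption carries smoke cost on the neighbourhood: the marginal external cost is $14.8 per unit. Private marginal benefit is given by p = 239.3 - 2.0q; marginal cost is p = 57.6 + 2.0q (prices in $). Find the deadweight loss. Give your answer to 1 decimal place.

DWL = $27.4

Market equilibrium (private): 57.6 + 2.0q = 239.3 - 2.0q → q_m = 45.4250.
Social marginal benefit = demand − MEC = 224.5 - 2.0q.
Set SMB = MC: 224.5 - 2.0q = 57.6 + 2.0q → q* = 41.7250.
Height of the DWL triangle at q_m is MC(q_m) − SMB(q_m) = MEC(q_m) = 14.8000.
DWL = ½ × 3.7000 × 14.8000 = 27.3800.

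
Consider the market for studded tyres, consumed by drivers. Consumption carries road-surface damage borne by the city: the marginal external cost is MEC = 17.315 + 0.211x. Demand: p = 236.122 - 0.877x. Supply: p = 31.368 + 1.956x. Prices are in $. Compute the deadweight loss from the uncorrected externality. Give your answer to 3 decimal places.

Market equilibrium (private): 31.368 + 1.956x = 236.122 - 0.877x → x_m = 72.2746.
Social marginal benefit = demand − MEC = 218.807 - 1.088x.
Set SMB = MC: 218.807 - 1.088x = 31.368 + 1.956x → x* = 61.5765.
The welfare-loss triangle has base |x_m − x*| and height MEC(x_m) (the vertical gap between SMB and MC is zero at x* and MEC at x_m).
DWL = ½ × 10.6981 × 32.5649 = 174.1913.

DWL = $174.191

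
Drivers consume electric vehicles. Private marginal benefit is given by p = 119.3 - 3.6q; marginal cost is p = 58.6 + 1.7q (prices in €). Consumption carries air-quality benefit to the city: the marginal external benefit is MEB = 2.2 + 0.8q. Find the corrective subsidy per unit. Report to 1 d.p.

subsidy = €13.4 per unit

Social marginal benefit = demand + MEB = 121.5 - 2.8q.
Set SMB = MC: 121.5 - 2.8q = 58.6 + 1.7q → q* = 13.9778.
The Pigouvian subsidy equals MEB at q*: 2.2 + 0.8×13.9778 = 13.3822.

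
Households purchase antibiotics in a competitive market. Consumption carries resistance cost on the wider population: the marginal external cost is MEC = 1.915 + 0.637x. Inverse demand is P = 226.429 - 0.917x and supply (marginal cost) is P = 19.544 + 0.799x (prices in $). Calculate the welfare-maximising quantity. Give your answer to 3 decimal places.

Social marginal benefit = demand − MEC = 224.514 - 1.554x.
Set SMB = MC: 224.514 - 1.554x = 19.544 + 0.799x → x* = 87.1101.

x* = 87.110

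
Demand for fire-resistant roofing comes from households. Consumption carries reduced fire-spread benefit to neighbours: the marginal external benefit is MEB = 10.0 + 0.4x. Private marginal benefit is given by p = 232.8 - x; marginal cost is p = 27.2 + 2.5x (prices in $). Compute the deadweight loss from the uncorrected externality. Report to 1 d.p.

DWL = $181.0

Market equilibrium (private): 27.2 + 2.5x = 232.8 - x → x_m = 58.7429.
Social marginal benefit = demand + MEB = 242.8 - 0.6x.
Set SMB = MC: 242.8 - 0.6x = 27.2 + 2.5x → x* = 69.5484.
The welfare-loss triangle has base |x_m − x*| and height MEB(x_m) (the vertical gap between SMB and MC is zero at x* and MEB at x_m).
DWL = ½ × 10.8055 × 33.4971 = 180.9765.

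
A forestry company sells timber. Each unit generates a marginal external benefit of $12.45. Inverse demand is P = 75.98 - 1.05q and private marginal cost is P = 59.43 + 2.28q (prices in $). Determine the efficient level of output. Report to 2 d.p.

Social marginal cost = private MC − MEB = 46.98 + 2.28q.
Set SMC = demand: 46.98 + 2.28q = 75.98 - 1.05q → q* = 8.7087.

q* = 8.71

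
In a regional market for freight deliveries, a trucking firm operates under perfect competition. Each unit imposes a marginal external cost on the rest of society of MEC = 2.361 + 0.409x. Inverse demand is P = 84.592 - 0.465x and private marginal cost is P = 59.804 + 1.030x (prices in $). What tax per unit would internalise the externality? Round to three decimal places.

tax = $7.179 per unit

Social marginal cost = private MC + MEC = 62.165 + 1.439x.
Set SMC = demand: 62.165 + 1.439x = 84.592 - 0.465x → x* = 11.7789.
The Pigouvian tax equals MEC at x*: 2.361 + 0.409×11.7789 = 7.1786.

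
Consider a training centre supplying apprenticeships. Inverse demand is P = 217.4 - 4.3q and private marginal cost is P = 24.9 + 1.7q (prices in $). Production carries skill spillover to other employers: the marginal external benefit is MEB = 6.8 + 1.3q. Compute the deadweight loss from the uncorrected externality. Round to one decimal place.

Market equilibrium (private): 24.9 + 1.7q = 217.4 - 4.3q → q_m = 32.0833.
Social marginal cost = private MC − MEB = 18.1 + 0.4q.
Set SMC = demand: 18.1 + 0.4q = 217.4 - 4.3q → q* = 42.4043.
Between q* and q_m the wedge demand − SMC runs linearly from 0 to MEB(q_m), so the loss is a triangle.
DWL = ½ × 10.3210 × 48.5083 = 250.3271.

DWL = $250.3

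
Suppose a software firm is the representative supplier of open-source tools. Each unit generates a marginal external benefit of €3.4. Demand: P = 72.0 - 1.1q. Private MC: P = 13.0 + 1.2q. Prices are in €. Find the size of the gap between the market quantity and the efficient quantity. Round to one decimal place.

1.5 units

Market equilibrium (private): 13.0 + 1.2q = 72.0 - 1.1q → q_m = 25.6522.
Social marginal cost = private MC − MEB = 9.6 + 1.2q.
Set SMC = demand: 9.6 + 1.2q = 72.0 - 1.1q → q* = 27.1304.
Gap = |25.6522 − 27.1304| = 1.4782.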